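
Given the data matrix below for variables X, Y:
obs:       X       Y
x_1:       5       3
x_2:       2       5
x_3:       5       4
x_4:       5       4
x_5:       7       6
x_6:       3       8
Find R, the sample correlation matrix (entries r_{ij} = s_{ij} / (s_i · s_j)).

Step 1 — column means:
  mean(X) = (5 + 2 + 5 + 5 + 7 + 3) / 6 = 27/6 = 4.5
  mean(Y) = (3 + 5 + 4 + 4 + 6 + 8) / 6 = 30/6 = 5

Step 2 — sample variances and covariances s[i,j] = (1/(n-1)) · Σ_k (x_{k,i} - mean_i) · (x_{k,j} - mean_j), with n-1 = 5:
  s[X,X] = ((0.5)·(0.5) + (-2.5)·(-2.5) + (0.5)·(0.5) + (0.5)·(0.5) + (2.5)·(2.5) + (-1.5)·(-1.5)) / 5 = 15.5/5 = 3.1
  s[X,Y] = ((0.5)·(-2) + (-2.5)·(0) + (0.5)·(-1) + (0.5)·(-1) + (2.5)·(1) + (-1.5)·(3)) / 5 = -4/5 = -0.8
  s[Y,Y] = ((-2)·(-2) + (0)·(0) + (-1)·(-1) + (-1)·(-1) + (1)·(1) + (3)·(3)) / 5 = 16/5 = 3.2
  Sample standard deviations s_i = √(s[i,i]):
  s(X) = √(3.1) = 1.7607
  s(Y) = √(3.2) = 1.7889

Step 3 — r_{ij} = s_{ij} / (s_i · s_j):
  r[X,X] = 1 (diagonal).
  r[X,Y] = -0.8 / (1.7607 · 1.7889) = -0.8 / 3.1496 = -0.254
  r[Y,Y] = 1 (diagonal).

R is symmetric with unit diagonal. Assembling:

R = [[1, -0.254],
 [-0.254, 1]]


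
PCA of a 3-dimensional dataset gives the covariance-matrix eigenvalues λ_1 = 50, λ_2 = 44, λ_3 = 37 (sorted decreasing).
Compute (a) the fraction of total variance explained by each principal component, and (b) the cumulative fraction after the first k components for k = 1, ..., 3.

Step 1 — total variance = trace(Sigma) = Σ λ_i = 50 + 44 + 37 = 131.

Step 2 — fraction explained by component i = λ_i / Σ λ:
  PC1: 50/131 = 0.3817
  PC2: 44/131 = 0.3359
  PC3: 37/131 = 0.2824

Step 3 — cumulative fraction after k components = (λ_1 + ... + λ_k) / Σ λ:
  k = 1: 50/131 = 0.3817
  k = 2: (50 + 44)/131 = 94/131 = 0.7176
  k = 3: (50 + 44 + 37)/131 = 131/131 = 1

Summary (fraction, with percent):

explained: PC1 0.3817 (38.17%), PC2 0.3359 (33.59%), PC3 0.2824 (28.24%);  cumulative: 0.3817, 0.7176, 1


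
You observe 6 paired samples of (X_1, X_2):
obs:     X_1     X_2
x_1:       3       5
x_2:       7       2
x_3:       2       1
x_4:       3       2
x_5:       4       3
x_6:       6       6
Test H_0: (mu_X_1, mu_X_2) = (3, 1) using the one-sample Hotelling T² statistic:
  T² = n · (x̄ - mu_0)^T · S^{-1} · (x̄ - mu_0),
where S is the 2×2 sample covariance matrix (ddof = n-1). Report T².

Step 1 — sample mean vector:
  mean(X_1) = (3 + 7 + 2 + 3 + 4 + 6) / 6 = 25/6 = 4.1667
  mean(X_2) = (5 + 2 + 1 + 2 + 3 + 6) / 6 = 19/6 = 3.1667
  x̄ = (4.1667, 3.1667),  deviation x̄ - mu_0 = (4.1667, 3.1667) - (3, 1) = (1.1667, 2.1667).

Step 2 — sample covariance matrix, S[i,j] = (1/(n-1)) · Σ_k (x_{k,i} - mean_i) · (x_{k,j} - mean_j), divisor n-1 = 5:
  S[X_1,X_1] = ((-1.1667)·(-1.1667) + (2.8333)·(2.8333) + (-2.1667)·(-2.1667) + (-1.1667)·(-1.1667) + (-0.1667)·(-0.1667) + (1.8333)·(1.8333)) / 5 = 18.8333/5 = 3.7667
  S[X_1,X_2] = ((-1.1667)·(1.8333) + (2.8333)·(-1.1667) + (-2.1667)·(-2.1667) + (-1.1667)·(-1.1667) + (-0.1667)·(-0.1667) + (1.8333)·(2.8333)) / 5 = 5.8333/5 = 1.1667
  S[X_2,X_2] = ((1.8333)·(1.8333) + (-1.1667)·(-1.1667) + (-2.1667)·(-2.1667) + (-1.1667)·(-1.1667) + (-0.1667)·(-0.1667) + (2.8333)·(2.8333)) / 5 = 18.8333/5 = 3.7667
  S = [[3.7667, 1.1667],
 [1.1667, 3.7667]].

Step 3 — invert S. det(S) = 3.7667·3.7667 - (1.1667)² = 12.8267.
  S^{-1} = (1/det) · [[d, -b], [-b, a]] = [[0.2937, -0.091],
 [-0.091, 0.2937]].

Step 4 — quadratic form (x̄ - mu_0)^T · S^{-1} · (x̄ - mu_0):
  S^{-1} · (x̄ - mu_0) = (0.1455, 0.5301),
  (x̄ - mu_0)^T · [...] = (1.1667)·(0.1455) + (2.1667)·(0.5301) = 1.3184.

Step 5 — scale by n: T² = 6 · 1.3184 = 7.9106.

T² ≈ 7.9106


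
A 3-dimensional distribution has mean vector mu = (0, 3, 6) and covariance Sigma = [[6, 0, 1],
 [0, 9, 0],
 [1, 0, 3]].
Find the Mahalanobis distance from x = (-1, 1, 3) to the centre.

Step 1 — centre the observation: (x - mu) = (-1, -2, -3).

Step 2 — invert Sigma (cofactor / det for 3×3, or solve directly):
  Sigma^{-1} = [[0.1765, 0, -0.0588],
 [0, 0.1111, 0],
 [-0.0588, 0, 0.3529]].

Step 3 — form the quadratic (x - mu)^T · Sigma^{-1} · (x - mu):
  Sigma^{-1} · (x - mu) = (0, -0.2222, -1).
  (x - mu)^T · [Sigma^{-1} · (x - mu)] = (-1)·(0) + (-2)·(-0.2222) + (-3)·(-1) = 3.4444.

Step 4 — take square root: d = √(3.4444) ≈ 1.8559.

d(x, mu) = √(3.4444) ≈ 1.8559


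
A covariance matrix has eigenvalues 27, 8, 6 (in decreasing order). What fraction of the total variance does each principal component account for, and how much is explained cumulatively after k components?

Step 1 — total variance = trace(Sigma) = Σ λ_i = 27 + 8 + 6 = 41.

Step 2 — fraction explained by component i = λ_i / Σ λ:
  PC1: 27/41 = 0.6585
  PC2: 8/41 = 0.1951
  PC3: 6/41 = 0.1463

Step 3 — cumulative fraction after k components = (λ_1 + ... + λ_k) / Σ λ:
  k = 1: 27/41 = 0.6585
  k = 2: (27 + 8)/41 = 35/41 = 0.8537
  k = 3: (27 + 8 + 6)/41 = 41/41 = 1

Summary (fraction, with percent):

explained: PC1 0.6585 (65.85%), PC2 0.1951 (19.51%), PC3 0.1463 (14.63%);  cumulative: 0.6585, 0.8537, 1


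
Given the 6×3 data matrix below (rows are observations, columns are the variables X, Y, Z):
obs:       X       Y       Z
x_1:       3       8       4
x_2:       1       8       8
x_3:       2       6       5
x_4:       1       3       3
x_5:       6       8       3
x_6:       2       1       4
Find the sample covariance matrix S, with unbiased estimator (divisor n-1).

Step 1 — column means:
  mean(X) = (3 + 1 + 2 + 1 + 6 + 2) / 6 = 15/6 = 2.5
  mean(Y) = (8 + 8 + 6 + 3 + 8 + 1) / 6 = 34/6 = 5.6667
  mean(Z) = (4 + 8 + 5 + 3 + 3 + 4) / 6 = 27/6 = 4.5

Step 2 — sample covariance S[i,j] = (1/(n-1)) · Σ_k (x_{k,i} - mean_i) · (x_{k,j} - mean_j), with n-1 = 5.
  S[X,X] = ((0.5)·(0.5) + (-1.5)·(-1.5) + (-0.5)·(-0.5) + (-1.5)·(-1.5) + (3.5)·(3.5) + (-0.5)·(-0.5)) / 5 = 17.5/5 = 3.5
  S[X,Y] = ((0.5)·(2.3333) + (-1.5)·(2.3333) + (-0.5)·(0.3333) + (-1.5)·(-2.6667) + (3.5)·(2.3333) + (-0.5)·(-4.6667)) / 5 = 12/5 = 2.4
  S[X,Z] = ((0.5)·(-0.5) + (-1.5)·(3.5) + (-0.5)·(0.5) + (-1.5)·(-1.5) + (3.5)·(-1.5) + (-0.5)·(-0.5)) / 5 = -8.5/5 = -1.7
  S[Y,Y] = ((2.3333)·(2.3333) + (2.3333)·(2.3333) + (0.3333)·(0.3333) + (-2.6667)·(-2.6667) + (2.3333)·(2.3333) + (-4.6667)·(-4.6667)) / 5 = 45.3333/5 = 9.0667
  S[Y,Z] = ((2.3333)·(-0.5) + (2.3333)·(3.5) + (0.3333)·(0.5) + (-2.6667)·(-1.5) + (2.3333)·(-1.5) + (-4.6667)·(-0.5)) / 5 = 10/5 = 2
  S[Z,Z] = ((-0.5)·(-0.5) + (3.5)·(3.5) + (0.5)·(0.5) + (-1.5)·(-1.5) + (-1.5)·(-1.5) + (-0.5)·(-0.5)) / 5 = 17.5/5 = 3.5

S is symmetric (S[j,i] = S[i,j]). Assembling:

S = [[3.5, 2.4, -1.7],
 [2.4, 9.0667, 2],
 [-1.7, 2, 3.5]]


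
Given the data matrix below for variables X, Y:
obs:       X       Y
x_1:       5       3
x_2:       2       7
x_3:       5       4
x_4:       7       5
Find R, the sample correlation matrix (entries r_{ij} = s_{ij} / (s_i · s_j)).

Step 1 — column means:
  mean(X) = (5 + 2 + 5 + 7) / 4 = 19/4 = 4.75
  mean(Y) = (3 + 7 + 4 + 5) / 4 = 19/4 = 4.75

Step 2 — sample variances and covariances s[i,j] = (1/(n-1)) · Σ_k (x_{k,i} - mean_i) · (x_{k,j} - mean_j), with n-1 = 3:
  s[X,X] = ((0.25)·(0.25) + (-2.75)·(-2.75) + (0.25)·(0.25) + (2.25)·(2.25)) / 3 = 12.75/3 = 4.25
  s[X,Y] = ((0.25)·(-1.75) + (-2.75)·(2.25) + (0.25)·(-0.75) + (2.25)·(0.25)) / 3 = -6.25/3 = -2.0833
  s[Y,Y] = ((-1.75)·(-1.75) + (2.25)·(2.25) + (-0.75)·(-0.75) + (0.25)·(0.25)) / 3 = 8.75/3 = 2.9167
  Sample standard deviations s_i = √(s[i,i]):
  s(X) = √(4.25) = 2.0616
  s(Y) = √(2.9167) = 1.7078

Step 3 — r_{ij} = s_{ij} / (s_i · s_j):
  r[X,X] = 1 (diagonal).
  r[X,Y] = -2.0833 / (2.0616 · 1.7078) = -2.0833 / 3.5208 = -0.5917
  r[Y,Y] = 1 (diagonal).

R is symmetric with unit diagonal. Assembling:

R = [[1, -0.5917],
 [-0.5917, 1]]


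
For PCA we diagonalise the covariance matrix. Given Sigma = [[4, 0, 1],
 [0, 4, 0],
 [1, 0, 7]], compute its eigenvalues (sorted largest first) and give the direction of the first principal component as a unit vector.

Step 1 — characteristic polynomial p(λ) = det(λI - Sigma) = λ³ - tr·λ² + c_1·λ - det, where tr = trace, c_1 = sum of the principal 2×2 minors, det = det(Sigma):
  tr = 4 + 4 + 7 = 15,
  c_1 = (4·4 - (0)²) + (4·7 - (1)²) + (4·7 - (0)²) = 16 + 27 + 28 = 71,
  det = 4·(4·7 - (0)²) - (0)·((0)·7 - (0)·(1)) + (1)·((0)·(0) - 4·(1)) = 4·(28) - (0)·(0) + (1)·(-4) = 108.
  So p(λ) = λ³ - 15λ² + 71λ - 108.
Step 2 — look for an integer root (rational root theorem: any rational root is an integer divisor of 108). Testing λ = 4:
  p(4) = 64 - 240 + 284 - 108 = 0  ✓
  Dividing out (λ - 4): p(λ) = (λ - 4)(λ² - 11λ + 27).
Step 3 — remaining eigenvalues from the quadratic λ² - 11λ + 27 = 0:
  Δ = 11² - 4·27 = 121 - 108 = 13,  λ = (11 ± √13)/2 = (11 ± 3.6056)/2 ≈ 7.3028 or 3.6972.
  Sorted: λ_1 = 7.3028,  λ_2 = 4,  λ_3 = 3.6972  (check: sum = 15 = tr ✓).

Step 4 — unit eigenvector for λ_1 ≈ 7.3028: v spans the null space of (Sigma - λ_1 I), whose rows are
  r_1 = (-3.3028, 0, 1),  r_2 = (0, -3.3028, 0),  r_3 = (1, 0, -0.3028).
  v is orthogonal to every row, so take v ∝ r_1 × r_2 = ((0)·(0) - (1)·(-3.3028), (1)·(0) - (-3.3028)·(0), (-3.3028)·(-3.3028) - (0)·(0)) ≈ (3.3028, 0, 10.9083).
  Let u = (3.3028, 0, 10.9083).
  ||u|| = √((3.3028)² + (0)² + (10.9083)²) = √(129.8999) ≈ 11.3974,  v_1 = u/||u|| ≈ (0.2898, 0, 0.9571) (||v_1|| = 1).

λ_1 = 7.3028,  λ_2 = 4,  λ_3 = 3.6972;  v_1 ≈ (0.2898, 0, 0.9571)


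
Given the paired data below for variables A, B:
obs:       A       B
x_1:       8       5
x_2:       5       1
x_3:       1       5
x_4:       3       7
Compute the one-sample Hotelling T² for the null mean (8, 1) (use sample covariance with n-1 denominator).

Step 1 — sample mean vector:
  mean(A) = (8 + 5 + 1 + 3) / 4 = 17/4 = 4.25
  mean(B) = (5 + 1 + 5 + 7) / 4 = 18/4 = 4.5
  x̄ = (4.25, 4.5),  deviation x̄ - mu_0 = (4.25, 4.5) - (8, 1) = (-3.75, 3.5).

Step 2 — sample covariance matrix, S[i,j] = (1/(n-1)) · Σ_k (x_{k,i} - mean_i) · (x_{k,j} - mean_j), divisor n-1 = 3:
  S[A,A] = ((3.75)·(3.75) + (0.75)·(0.75) + (-3.25)·(-3.25) + (-1.25)·(-1.25)) / 3 = 26.75/3 = 8.9167
  S[A,B] = ((3.75)·(0.5) + (0.75)·(-3.5) + (-3.25)·(0.5) + (-1.25)·(2.5)) / 3 = -5.5/3 = -1.8333
  S[B,B] = ((0.5)·(0.5) + (-3.5)·(-3.5) + (0.5)·(0.5) + (2.5)·(2.5)) / 3 = 19/3 = 6.3333
  S = [[8.9167, -1.8333],
 [-1.8333, 6.3333]].

Step 3 — invert S. det(S) = 8.9167·6.3333 - (-1.8333)² = 53.1111.
  S^{-1} = (1/det) · [[d, -b], [-b, a]] = [[0.1192, 0.0345],
 [0.0345, 0.1679]].

Step 4 — quadratic form (x̄ - mu_0)^T · S^{-1} · (x̄ - mu_0):
  S^{-1} · (x̄ - mu_0) = (-0.3264, 0.4582),
  (x̄ - mu_0)^T · [...] = (-3.75)·(-0.3264) + (3.5)·(0.4582) = 2.8274.

Step 5 — scale by n: T² = 4 · 2.8274 = 11.3096.

T² ≈ 11.3096


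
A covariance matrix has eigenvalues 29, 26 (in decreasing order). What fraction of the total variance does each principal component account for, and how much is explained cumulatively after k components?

Step 1 — total variance = trace(Sigma) = Σ λ_i = 29 + 26 = 55.

Step 2 — fraction explained by component i = λ_i / Σ λ:
  PC1: 29/55 = 0.5273
  PC2: 26/55 = 0.4727

Step 3 — cumulative fraction after k components = (λ_1 + ... + λ_k) / Σ λ:
  k = 1: 29/55 = 0.5273
  k = 2: (29 + 26)/55 = 55/55 = 1

Summary (fraction, with percent):

explained: PC1 0.5273 (52.73%), PC2 0.4727 (47.27%);  cumulative: 0.5273, 1


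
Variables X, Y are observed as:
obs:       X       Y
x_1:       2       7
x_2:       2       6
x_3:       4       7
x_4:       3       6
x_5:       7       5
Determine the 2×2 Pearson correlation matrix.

Step 1 — column means:
  mean(X) = (2 + 2 + 4 + 3 + 7) / 5 = 18/5 = 3.6
  mean(Y) = (7 + 6 + 7 + 6 + 5) / 5 = 31/5 = 6.2

Step 2 — sample variances and covariances s[i,j] = (1/(n-1)) · Σ_k (x_{k,i} - mean_i) · (x_{k,j} - mean_j), with n-1 = 4:
  s[X,X] = ((-1.6)·(-1.6) + (-1.6)·(-1.6) + (0.4)·(0.4) + (-0.6)·(-0.6) + (3.4)·(3.4)) / 4 = 17.2/4 = 4.3
  s[X,Y] = ((-1.6)·(0.8) + (-1.6)·(-0.2) + (0.4)·(0.8) + (-0.6)·(-0.2) + (3.4)·(-1.2)) / 4 = -4.6/4 = -1.15
  s[Y,Y] = ((0.8)·(0.8) + (-0.2)·(-0.2) + (0.8)·(0.8) + (-0.2)·(-0.2) + (-1.2)·(-1.2)) / 4 = 2.8/4 = 0.7
  Sample standard deviations s_i = √(s[i,i]):
  s(X) = √(4.3) = 2.0736
  s(Y) = √(0.7) = 0.8367

Step 3 — r_{ij} = s_{ij} / (s_i · s_j):
  r[X,X] = 1 (diagonal).
  r[X,Y] = -1.15 / (2.0736 · 0.8367) = -1.15 / 1.7349 = -0.6628
  r[Y,Y] = 1 (diagonal).

R is symmetric with unit diagonal. Assembling:

R = [[1, -0.6628],
 [-0.6628, 1]]


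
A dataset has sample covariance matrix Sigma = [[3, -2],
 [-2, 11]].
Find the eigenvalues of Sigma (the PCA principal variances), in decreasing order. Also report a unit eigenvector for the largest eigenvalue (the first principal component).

Step 1 — characteristic polynomial of 2×2 Sigma:
  det(Sigma - λI) = λ² - trace · λ + det = 0.
  trace = 3 + 11 = 14, det = 3·11 - (-2)² = 29.
Step 2 — discriminant:
  Δ = trace² - 4·det = 196 - 116 = 80.
Step 3 — eigenvalues:
  λ = (trace ± √Δ)/2 = (14 ± 8.9443)/2,
  λ_1 = 11.4721,  λ_2 = 2.5279.

Step 4 — unit eigenvector for λ_1: solve (Sigma - λ_1 I)v = 0. First row:
  (3 - 11.4721)·v_x + (-2)·v_y = 0, i.e. (-8.4721)·v_x + (-2)·v_y = 0,
  so v ∝ (b, λ_1 - a) = (-2, 8.4721); multiply by -1 so the first entry is positive: u = (2, -8.4721).
  ||u|| = √((2)² + (-8.4721)²) = √(75.7771) ≈ 8.705,
  v_1 = u/||u|| ≈ (0.2298, -0.9732) (||v_1|| = 1).

λ_1 = 11.4721,  λ_2 = 2.5279;  v_1 ≈ (0.2298, -0.9732)


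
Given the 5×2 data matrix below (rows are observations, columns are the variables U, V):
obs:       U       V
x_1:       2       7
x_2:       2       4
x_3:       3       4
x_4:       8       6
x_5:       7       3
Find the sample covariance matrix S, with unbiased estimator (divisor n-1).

Step 1 — column means:
  mean(U) = (2 + 2 + 3 + 8 + 7) / 5 = 22/5 = 4.4
  mean(V) = (7 + 4 + 4 + 6 + 3) / 5 = 24/5 = 4.8

Step 2 — sample covariance S[i,j] = (1/(n-1)) · Σ_k (x_{k,i} - mean_i) · (x_{k,j} - mean_j), with n-1 = 4.
  S[U,U] = ((-2.4)·(-2.4) + (-2.4)·(-2.4) + (-1.4)·(-1.4) + (3.6)·(3.6) + (2.6)·(2.6)) / 4 = 33.2/4 = 8.3
  S[U,V] = ((-2.4)·(2.2) + (-2.4)·(-0.8) + (-1.4)·(-0.8) + (3.6)·(1.2) + (2.6)·(-1.8)) / 4 = -2.6/4 = -0.65
  S[V,V] = ((2.2)·(2.2) + (-0.8)·(-0.8) + (-0.8)·(-0.8) + (1.2)·(1.2) + (-1.8)·(-1.8)) / 4 = 10.8/4 = 2.7

S is symmetric (S[j,i] = S[i,j]). Assembling:

S = [[8.3, -0.65],
 [-0.65, 2.7]]


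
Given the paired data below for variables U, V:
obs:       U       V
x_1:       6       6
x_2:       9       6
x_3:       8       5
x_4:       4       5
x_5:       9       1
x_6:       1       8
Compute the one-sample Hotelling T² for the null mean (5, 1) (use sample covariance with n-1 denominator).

Step 1 — sample mean vector:
  mean(U) = (6 + 9 + 8 + 4 + 9 + 1) / 6 = 37/6 = 6.1667
  mean(V) = (6 + 6 + 5 + 5 + 1 + 8) / 6 = 31/6 = 5.1667
  x̄ = (6.1667, 5.1667),  deviation x̄ - mu_0 = (6.1667, 5.1667) - (5, 1) = (1.1667, 4.1667).

Step 2 — sample covariance matrix, S[i,j] = (1/(n-1)) · Σ_k (x_{k,i} - mean_i) · (x_{k,j} - mean_j), divisor n-1 = 5:
  S[U,U] = ((-0.1667)·(-0.1667) + (2.8333)·(2.8333) + (1.8333)·(1.8333) + (-2.1667)·(-2.1667) + (2.8333)·(2.8333) + (-5.1667)·(-5.1667)) / 5 = 50.8333/5 = 10.1667
  S[U,V] = ((-0.1667)·(0.8333) + (2.8333)·(0.8333) + (1.8333)·(-0.1667) + (-2.1667)·(-0.1667) + (2.8333)·(-4.1667) + (-5.1667)·(2.8333)) / 5 = -24.1667/5 = -4.8333
  S[V,V] = ((0.8333)·(0.8333) + (0.8333)·(0.8333) + (-0.1667)·(-0.1667) + (-0.1667)·(-0.1667) + (-4.1667)·(-4.1667) + (2.8333)·(2.8333)) / 5 = 26.8333/5 = 5.3667
  S = [[10.1667, -4.8333],
 [-4.8333, 5.3667]].

Step 3 — invert S. det(S) = 10.1667·5.3667 - (-4.8333)² = 31.2.
  S^{-1} = (1/det) · [[d, -b], [-b, a]] = [[0.172, 0.1549],
 [0.1549, 0.3259]].

Step 4 — quadratic form (x̄ - mu_0)^T · S^{-1} · (x̄ - mu_0):
  S^{-1} · (x̄ - mu_0) = (0.8462, 1.5385),
  (x̄ - mu_0)^T · [...] = (1.1667)·(0.8462) + (4.1667)·(1.5385) = 7.3974.

Step 5 — scale by n: T² = 6 · 7.3974 = 44.3846.

T² ≈ 44.3846


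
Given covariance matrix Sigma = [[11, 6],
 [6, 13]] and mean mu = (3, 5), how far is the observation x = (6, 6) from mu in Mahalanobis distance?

Step 1 — centre the observation: (x - mu) = (3, 1).

Step 2 — invert Sigma. det(Sigma) = 11·13 - (6)² = 107.
  Sigma^{-1} = (1/det) · [[d, -b], [-b, a]] = [[0.1215, -0.0561],
 [-0.0561, 0.1028]].

Step 3 — form the quadratic (x - mu)^T · Sigma^{-1} · (x - mu):
  Sigma^{-1} · (x - mu) = (0.3084, -0.0654).
  (x - mu)^T · [Sigma^{-1} · (x - mu)] = (3)·(0.3084) + (1)·(-0.0654) = 0.8598.

Step 4 — take square root: d = √(0.8598) ≈ 0.9273.

d(x, mu) = √(0.8598) ≈ 0.9273


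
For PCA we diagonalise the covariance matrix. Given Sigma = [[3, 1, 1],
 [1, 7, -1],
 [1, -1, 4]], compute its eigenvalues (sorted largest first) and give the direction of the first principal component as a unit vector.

Step 1 — characteristic polynomial p(λ) = det(λI - Sigma) = λ³ - tr·λ² + c_1·λ - det, where tr = trace, c_1 = sum of the principal 2×2 minors, det = det(Sigma):
  tr = 3 + 7 + 4 = 14,
  c_1 = (3·7 - (1)²) + (3·4 - (1)²) + (7·4 - (-1)²) = 20 + 11 + 27 = 58,
  det = 3·(7·4 - (-1)²) - (1)·((1)·4 - (-1)·(1)) + (1)·((1)·(-1) - 7·(1)) = 3·(27) - (1)·(5) + (1)·(-8) = 68.
  So p(λ) = λ³ - 14λ² + 58λ - 68.
Step 2 — look for an integer root (rational root theorem: any rational root is an integer divisor of 68). Testing λ = 2:
  p(2) = 8 - 56 + 116 - 68 = 0  ✓
  Dividing out (λ - 2): p(λ) = (λ - 2)(λ² - 12λ + 34).
Step 3 — remaining eigenvalues from the quadratic λ² - 12λ + 34 = 0:
  Δ = 12² - 4·34 = 144 - 136 = 8,  λ = (12 ± √8)/2 = (12 ± 2.8284)/2 ≈ 7.4142 or 4.5858.
  Sorted: λ_1 = 7.4142,  λ_2 = 4.5858,  λ_3 = 2  (check: sum = 14 = tr ✓).

Step 4 — unit eigenvector for λ_1 ≈ 7.4142: v spans the null space of (Sigma - λ_1 I), whose rows are
  r_1 = (-4.4142, 1, 1),  r_2 = (1, -0.4142, -1),  r_3 = (1, -1, -3.4142).
  v is orthogonal to every row, so take v ∝ r_1 × r_2 = ((1)·(-1) - (1)·(-0.4142), (1)·(1) - (-4.4142)·(-1), (-4.4142)·(-0.4142) - (1)·(1)) ≈ (-0.5858, -3.4142, 0.8284).
  Rescale (multiply by -1 so the first nonzero entry is positive): u = (0.5858, 3.4142, -0.8284).
  ||u|| = √((0.5858)² + (3.4142)² + (-0.8284)²) = √(12.6863) ≈ 3.5618,  v_1 = u/||u|| ≈ (0.1645, 0.9586, -0.2326) (||v_1|| = 1).

λ_1 = 7.4142,  λ_2 = 4.5858,  λ_3 = 2;  v_1 ≈ (0.1645, 0.9586, -0.2326)


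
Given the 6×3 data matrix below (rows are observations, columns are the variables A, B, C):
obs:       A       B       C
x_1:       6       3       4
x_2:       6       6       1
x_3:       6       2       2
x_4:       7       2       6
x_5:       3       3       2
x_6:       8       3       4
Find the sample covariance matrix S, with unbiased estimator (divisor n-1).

Step 1 — column means:
  mean(A) = (6 + 6 + 6 + 7 + 3 + 8) / 6 = 36/6 = 6
  mean(B) = (3 + 6 + 2 + 2 + 3 + 3) / 6 = 19/6 = 3.1667
  mean(C) = (4 + 1 + 2 + 6 + 2 + 4) / 6 = 19/6 = 3.1667

Step 2 — sample covariance S[i,j] = (1/(n-1)) · Σ_k (x_{k,i} - mean_i) · (x_{k,j} - mean_j), with n-1 = 5.
  S[A,A] = ((0)·(0) + (0)·(0) + (0)·(0) + (1)·(1) + (-3)·(-3) + (2)·(2)) / 5 = 14/5 = 2.8
  S[A,B] = ((0)·(-0.1667) + (0)·(2.8333) + (0)·(-1.1667) + (1)·(-1.1667) + (-3)·(-0.1667) + (2)·(-0.1667)) / 5 = -1/5 = -0.2
  S[A,C] = ((0)·(0.8333) + (0)·(-2.1667) + (0)·(-1.1667) + (1)·(2.8333) + (-3)·(-1.1667) + (2)·(0.8333)) / 5 = 8/5 = 1.6
  S[B,B] = ((-0.1667)·(-0.1667) + (2.8333)·(2.8333) + (-1.1667)·(-1.1667) + (-1.1667)·(-1.1667) + (-0.1667)·(-0.1667) + (-0.1667)·(-0.1667)) / 5 = 10.8333/5 = 2.1667
  S[B,C] = ((-0.1667)·(0.8333) + (2.8333)·(-2.1667) + (-1.1667)·(-1.1667) + (-1.1667)·(2.8333) + (-0.1667)·(-1.1667) + (-0.1667)·(0.8333)) / 5 = -8.1667/5 = -1.6333
  S[C,C] = ((0.8333)·(0.8333) + (-2.1667)·(-2.1667) + (-1.1667)·(-1.1667) + (2.8333)·(2.8333) + (-1.1667)·(-1.1667) + (0.8333)·(0.8333)) / 5 = 16.8333/5 = 3.3667

S is symmetric (S[j,i] = S[i,j]). Assembling:

S = [[2.8, -0.2, 1.6],
 [-0.2, 2.1667, -1.6333],
 [1.6, -1.6333, 3.3667]]


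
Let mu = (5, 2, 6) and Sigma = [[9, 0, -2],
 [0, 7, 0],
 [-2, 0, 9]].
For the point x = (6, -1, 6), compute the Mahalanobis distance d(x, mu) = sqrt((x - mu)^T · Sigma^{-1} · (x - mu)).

Step 1 — centre the observation: (x - mu) = (1, -3, 0).

Step 2 — invert Sigma (cofactor / det for 3×3, or solve directly):
  Sigma^{-1} = [[0.1169, 0, 0.026],
 [0, 0.1429, 0],
 [0.026, 0, 0.1169]].

Step 3 — form the quadratic (x - mu)^T · Sigma^{-1} · (x - mu):
  Sigma^{-1} · (x - mu) = (0.1169, -0.4286, 0.026).
  (x - mu)^T · [Sigma^{-1} · (x - mu)] = (1)·(0.1169) + (-3)·(-0.4286) + (0)·(0.026) = 1.4026.

Step 4 — take square root: d = √(1.4026) ≈ 1.1843.

d(x, mu) = √(1.4026) ≈ 1.1843


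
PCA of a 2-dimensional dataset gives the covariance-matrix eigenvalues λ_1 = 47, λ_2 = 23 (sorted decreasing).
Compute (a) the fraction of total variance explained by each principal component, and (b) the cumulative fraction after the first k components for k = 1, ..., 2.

Step 1 — total variance = trace(Sigma) = Σ λ_i = 47 + 23 = 70.

Step 2 — fraction explained by component i = λ_i / Σ λ:
  PC1: 47/70 = 0.6714
  PC2: 23/70 = 0.3286

Step 3 — cumulative fraction after k components = (λ_1 + ... + λ_k) / Σ λ:
  k = 1: 47/70 = 0.6714
  k = 2: (47 + 23)/70 = 70/70 = 1

Summary (fraction, with percent):

explained: PC1 0.6714 (67.14%), PC2 0.3286 (32.86%);  cumulative: 0.6714, 1


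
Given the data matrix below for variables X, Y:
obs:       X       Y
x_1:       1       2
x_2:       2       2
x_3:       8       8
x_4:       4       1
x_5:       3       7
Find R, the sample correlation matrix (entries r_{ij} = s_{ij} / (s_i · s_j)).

Step 1 — column means:
  mean(X) = (1 + 2 + 8 + 4 + 3) / 5 = 18/5 = 3.6
  mean(Y) = (2 + 2 + 8 + 1 + 7) / 5 = 20/5 = 4

Step 2 — sample variances and covariances s[i,j] = (1/(n-1)) · Σ_k (x_{k,i} - mean_i) · (x_{k,j} - mean_j), with n-1 = 4:
  s[X,X] = ((-2.6)·(-2.6) + (-1.6)·(-1.6) + (4.4)·(4.4) + (0.4)·(0.4) + (-0.6)·(-0.6)) / 4 = 29.2/4 = 7.3
  s[X,Y] = ((-2.6)·(-2) + (-1.6)·(-2) + (4.4)·(4) + (0.4)·(-3) + (-0.6)·(3)) / 4 = 23/4 = 5.75
  s[Y,Y] = ((-2)·(-2) + (-2)·(-2) + (4)·(4) + (-3)·(-3) + (3)·(3)) / 4 = 42/4 = 10.5
  Sample standard deviations s_i = √(s[i,i]):
  s(X) = √(7.3) = 2.7019
  s(Y) = √(10.5) = 3.2404

Step 3 — r_{ij} = s_{ij} / (s_i · s_j):
  r[X,X] = 1 (diagonal).
  r[X,Y] = 5.75 / (2.7019 · 3.2404) = 5.75 / 8.755 = 0.6568
  r[Y,Y] = 1 (diagonal).

R is symmetric with unit diagonal. Assembling:

R = [[1, 0.6568],
 [0.6568, 1]]


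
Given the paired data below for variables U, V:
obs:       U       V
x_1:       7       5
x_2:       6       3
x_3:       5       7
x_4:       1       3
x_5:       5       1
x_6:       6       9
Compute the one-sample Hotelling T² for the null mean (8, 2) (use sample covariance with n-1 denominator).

Step 1 — sample mean vector:
  mean(U) = (7 + 6 + 5 + 1 + 5 + 6) / 6 = 30/6 = 5
  mean(V) = (5 + 3 + 7 + 3 + 1 + 9) / 6 = 28/6 = 4.6667
  x̄ = (5, 4.6667),  deviation x̄ - mu_0 = (5, 4.6667) - (8, 2) = (-3, 2.6667).

Step 2 — sample covariance matrix, S[i,j] = (1/(n-1)) · Σ_k (x_{k,i} - mean_i) · (x_{k,j} - mean_j), divisor n-1 = 5:
  S[U,U] = ((2)·(2) + (1)·(1) + (0)·(0) + (-4)·(-4) + (0)·(0) + (1)·(1)) / 5 = 22/5 = 4.4
  S[U,V] = ((2)·(0.3333) + (1)·(-1.6667) + (0)·(2.3333) + (-4)·(-1.6667) + (0)·(-3.6667) + (1)·(4.3333)) / 5 = 10/5 = 2
  S[V,V] = ((0.3333)·(0.3333) + (-1.6667)·(-1.6667) + (2.3333)·(2.3333) + (-1.6667)·(-1.6667) + (-3.6667)·(-3.6667) + (4.3333)·(4.3333)) / 5 = 43.3333/5 = 8.6667
  S = [[4.4, 2],
 [2, 8.6667]].

Step 3 — invert S. det(S) = 4.4·8.6667 - (2)² = 34.1333.
  S^{-1} = (1/det) · [[d, -b], [-b, a]] = [[0.2539, -0.0586],
 [-0.0586, 0.1289]].

Step 4 — quadratic form (x̄ - mu_0)^T · S^{-1} · (x̄ - mu_0):
  S^{-1} · (x̄ - mu_0) = (-0.918, 0.5195),
  (x̄ - mu_0)^T · [...] = (-3)·(-0.918) + (2.6667)·(0.5195) = 4.1393.

Step 5 — scale by n: T² = 6 · 4.1393 = 24.8359.

T² ≈ 24.8359


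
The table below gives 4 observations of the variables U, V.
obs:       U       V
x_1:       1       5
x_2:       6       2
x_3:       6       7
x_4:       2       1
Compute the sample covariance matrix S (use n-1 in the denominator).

Step 1 — column means:
  mean(U) = (1 + 6 + 6 + 2) / 4 = 15/4 = 3.75
  mean(V) = (5 + 2 + 7 + 1) / 4 = 15/4 = 3.75

Step 2 — sample covariance S[i,j] = (1/(n-1)) · Σ_k (x_{k,i} - mean_i) · (x_{k,j} - mean_j), with n-1 = 3.
  S[U,U] = ((-2.75)·(-2.75) + (2.25)·(2.25) + (2.25)·(2.25) + (-1.75)·(-1.75)) / 3 = 20.75/3 = 6.9167
  S[U,V] = ((-2.75)·(1.25) + (2.25)·(-1.75) + (2.25)·(3.25) + (-1.75)·(-2.75)) / 3 = 4.75/3 = 1.5833
  S[V,V] = ((1.25)·(1.25) + (-1.75)·(-1.75) + (3.25)·(3.25) + (-2.75)·(-2.75)) / 3 = 22.75/3 = 7.5833

S is symmetric (S[j,i] = S[i,j]). Assembling:

S = [[6.9167, 1.5833],
 [1.5833, 7.5833]]


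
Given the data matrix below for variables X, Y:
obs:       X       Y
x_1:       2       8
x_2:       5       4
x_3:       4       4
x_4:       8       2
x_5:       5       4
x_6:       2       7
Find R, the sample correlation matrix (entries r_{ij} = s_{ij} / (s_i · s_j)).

Step 1 — column means:
  mean(X) = (2 + 5 + 4 + 8 + 5 + 2) / 6 = 26/6 = 4.3333
  mean(Y) = (8 + 4 + 4 + 2 + 4 + 7) / 6 = 29/6 = 4.8333

Step 2 — sample variances and covariances s[i,j] = (1/(n-1)) · Σ_k (x_{k,i} - mean_i) · (x_{k,j} - mean_j), with n-1 = 5:
  s[X,X] = ((-2.3333)·(-2.3333) + (0.6667)·(0.6667) + (-0.3333)·(-0.3333) + (3.6667)·(3.6667) + (0.6667)·(0.6667) + (-2.3333)·(-2.3333)) / 5 = 25.3333/5 = 5.0667
  s[X,Y] = ((-2.3333)·(3.1667) + (0.6667)·(-0.8333) + (-0.3333)·(-0.8333) + (3.6667)·(-2.8333) + (0.6667)·(-0.8333) + (-2.3333)·(2.1667)) / 5 = -23.6667/5 = -4.7333
  s[Y,Y] = ((3.1667)·(3.1667) + (-0.8333)·(-0.8333) + (-0.8333)·(-0.8333) + (-2.8333)·(-2.8333) + (-0.8333)·(-0.8333) + (2.1667)·(2.1667)) / 5 = 24.8333/5 = 4.9667
  Sample standard deviations s_i = √(s[i,i]):
  s(X) = √(5.0667) = 2.2509
  s(Y) = √(4.9667) = 2.2286

Step 3 — r_{ij} = s_{ij} / (s_i · s_j):
  r[X,X] = 1 (diagonal).
  r[X,Y] = -4.7333 / (2.2509 · 2.2286) = -4.7333 / 5.0164 = -0.9436
  r[Y,Y] = 1 (diagonal).

R is symmetric with unit diagonal. Assembling:

R = [[1, -0.9436],
 [-0.9436, 1]]


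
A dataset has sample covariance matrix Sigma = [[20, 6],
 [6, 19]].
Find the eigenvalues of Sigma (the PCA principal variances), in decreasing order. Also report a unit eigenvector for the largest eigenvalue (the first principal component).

Step 1 — characteristic polynomial of 2×2 Sigma:
  det(Sigma - λI) = λ² - trace · λ + det = 0.
  trace = 20 + 19 = 39, det = 20·19 - (6)² = 344.
Step 2 — discriminant:
  Δ = trace² - 4·det = 1521 - 1376 = 145.
Step 3 — eigenvalues:
  λ = (trace ± √Δ)/2 = (39 ± 12.0416)/2,
  λ_1 = 25.5208,  λ_2 = 13.4792.

Step 4 — unit eigenvector for λ_1: solve (Sigma - λ_1 I)v = 0. First row:
  (20 - 25.5208)·v_x + (6)·v_y = 0, i.e. (-5.5208)·v_x + (6)·v_y = 0,
  so v ∝ (b, λ_1 - a) = (6, 5.5208) = u.
  ||u|| = √((6)² + (5.5208)²) = √(66.4792) ≈ 8.1535,
  v_1 = u/||u|| ≈ (0.7359, 0.6771) (||v_1|| = 1).

λ_1 = 25.5208,  λ_2 = 13.4792;  v_1 ≈ (0.7359, 0.6771)


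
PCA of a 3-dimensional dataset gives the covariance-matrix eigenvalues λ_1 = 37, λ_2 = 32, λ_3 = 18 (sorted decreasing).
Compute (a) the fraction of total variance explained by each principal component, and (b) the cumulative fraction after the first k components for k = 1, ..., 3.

Step 1 — total variance = trace(Sigma) = Σ λ_i = 37 + 32 + 18 = 87.

Step 2 — fraction explained by component i = λ_i / Σ λ:
  PC1: 37/87 = 0.4253
  PC2: 32/87 = 0.3678
  PC3: 18/87 = 0.2069

Step 3 — cumulative fraction after k components = (λ_1 + ... + λ_k) / Σ λ:
  k = 1: 37/87 = 0.4253
  k = 2: (37 + 32)/87 = 69/87 = 0.7931
  k = 3: (37 + 32 + 18)/87 = 87/87 = 1

Summary (fraction, with percent):

explained: PC1 0.4253 (42.53%), PC2 0.3678 (36.78%), PC3 0.2069 (20.69%);  cumulative: 0.4253, 0.7931, 1


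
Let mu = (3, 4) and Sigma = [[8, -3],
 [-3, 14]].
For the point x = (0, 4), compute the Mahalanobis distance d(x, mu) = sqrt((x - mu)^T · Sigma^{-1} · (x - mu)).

Step 1 — centre the observation: (x - mu) = (-3, 0).

Step 2 — invert Sigma. det(Sigma) = 8·14 - (-3)² = 103.
  Sigma^{-1} = (1/det) · [[d, -b], [-b, a]] = [[0.1359, 0.0291],
 [0.0291, 0.0777]].

Step 3 — form the quadratic (x - mu)^T · Sigma^{-1} · (x - mu):
  Sigma^{-1} · (x - mu) = (-0.4078, -0.0874).
  (x - mu)^T · [Sigma^{-1} · (x - mu)] = (-3)·(-0.4078) + (0)·(-0.0874) = 1.2233.

Step 4 — take square root: d = √(1.2233) ≈ 1.106.

d(x, mu) = √(1.2233) ≈ 1.106


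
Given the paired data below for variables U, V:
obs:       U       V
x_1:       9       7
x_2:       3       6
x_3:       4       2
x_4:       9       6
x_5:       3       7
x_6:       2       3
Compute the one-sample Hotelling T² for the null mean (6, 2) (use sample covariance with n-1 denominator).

Step 1 — sample mean vector:
  mean(U) = (9 + 3 + 4 + 9 + 3 + 2) / 6 = 30/6 = 5
  mean(V) = (7 + 6 + 2 + 6 + 7 + 3) / 6 = 31/6 = 5.1667
  x̄ = (5, 5.1667),  deviation x̄ - mu_0 = (5, 5.1667) - (6, 2) = (-1, 3.1667).

Step 2 — sample covariance matrix, S[i,j] = (1/(n-1)) · Σ_k (x_{k,i} - mean_i) · (x_{k,j} - mean_j), divisor n-1 = 5:
  S[U,U] = ((4)·(4) + (-2)·(-2) + (-1)·(-1) + (4)·(4) + (-2)·(-2) + (-3)·(-3)) / 5 = 50/5 = 10
  S[U,V] = ((4)·(1.8333) + (-2)·(0.8333) + (-1)·(-3.1667) + (4)·(0.8333) + (-2)·(1.8333) + (-3)·(-2.1667)) / 5 = 15/5 = 3
  S[V,V] = ((1.8333)·(1.8333) + (0.8333)·(0.8333) + (-3.1667)·(-3.1667) + (0.8333)·(0.8333) + (1.8333)·(1.8333) + (-2.1667)·(-2.1667)) / 5 = 22.8333/5 = 4.5667
  S = [[10, 3],
 [3, 4.5667]].

Step 3 — invert S. det(S) = 10·4.5667 - (3)² = 36.6667.
  S^{-1} = (1/det) · [[d, -b], [-b, a]] = [[0.1245, -0.0818],
 [-0.0818, 0.2727]].

Step 4 — quadratic form (x̄ - mu_0)^T · S^{-1} · (x̄ - mu_0):
  S^{-1} · (x̄ - mu_0) = (-0.3836, 0.9455),
  (x̄ - mu_0)^T · [...] = (-1)·(-0.3836) + (3.1667)·(0.9455) = 3.3776.

Step 5 — scale by n: T² = 6 · 3.3776 = 20.2655.

T² ≈ 20.2655


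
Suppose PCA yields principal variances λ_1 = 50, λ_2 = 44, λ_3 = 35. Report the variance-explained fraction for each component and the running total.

Step 1 — total variance = trace(Sigma) = Σ λ_i = 50 + 44 + 35 = 129.

Step 2 — fraction explained by component i = λ_i / Σ λ:
  PC1: 50/129 = 0.3876
  PC2: 44/129 = 0.3411
  PC3: 35/129 = 0.2713

Step 3 — cumulative fraction after k components = (λ_1 + ... + λ_k) / Σ λ:
  k = 1: 50/129 = 0.3876
  k = 2: (50 + 44)/129 = 94/129 = 0.7287
  k = 3: (50 + 44 + 35)/129 = 129/129 = 1

Summary (fraction, with percent):

explained: PC1 0.3876 (38.76%), PC2 0.3411 (34.11%), PC3 0.2713 (27.13%);  cumulative: 0.3876, 0.7287, 1


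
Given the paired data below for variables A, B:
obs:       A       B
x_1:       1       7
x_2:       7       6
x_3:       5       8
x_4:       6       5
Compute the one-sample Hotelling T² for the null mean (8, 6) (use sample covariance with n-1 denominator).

Step 1 — sample mean vector:
  mean(A) = (1 + 7 + 5 + 6) / 4 = 19/4 = 4.75
  mean(B) = (7 + 6 + 8 + 5) / 4 = 26/4 = 6.5
  x̄ = (4.75, 6.5),  deviation x̄ - mu_0 = (4.75, 6.5) - (8, 6) = (-3.25, 0.5).

Step 2 — sample covariance matrix, S[i,j] = (1/(n-1)) · Σ_k (x_{k,i} - mean_i) · (x_{k,j} - mean_j), divisor n-1 = 3:
  S[A,A] = ((-3.75)·(-3.75) + (2.25)·(2.25) + (0.25)·(0.25) + (1.25)·(1.25)) / 3 = 20.75/3 = 6.9167
  S[A,B] = ((-3.75)·(0.5) + (2.25)·(-0.5) + (0.25)·(1.5) + (1.25)·(-1.5)) / 3 = -4.5/3 = -1.5
  S[B,B] = ((0.5)·(0.5) + (-0.5)·(-0.5) + (1.5)·(1.5) + (-1.5)·(-1.5)) / 3 = 5/3 = 1.6667
  S = [[6.9167, -1.5],
 [-1.5, 1.6667]].

Step 3 — invert S. det(S) = 6.9167·1.6667 - (-1.5)² = 9.2778.
  S^{-1} = (1/det) · [[d, -b], [-b, a]] = [[0.1796, 0.1617],
 [0.1617, 0.7455]].

Step 4 — quadratic form (x̄ - mu_0)^T · S^{-1} · (x̄ - mu_0):
  S^{-1} · (x̄ - mu_0) = (-0.503, -0.1527),
  (x̄ - mu_0)^T · [...] = (-3.25)·(-0.503) + (0.5)·(-0.1527) = 1.5584.

Step 5 — scale by n: T² = 4 · 1.5584 = 6.2335.

T² ≈ 6.2335


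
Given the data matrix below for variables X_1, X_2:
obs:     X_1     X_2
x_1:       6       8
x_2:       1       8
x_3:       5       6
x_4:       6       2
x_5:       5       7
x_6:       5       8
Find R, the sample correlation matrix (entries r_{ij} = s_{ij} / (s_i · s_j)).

Step 1 — column means:
  mean(X_1) = (6 + 1 + 5 + 6 + 5 + 5) / 6 = 28/6 = 4.6667
  mean(X_2) = (8 + 8 + 6 + 2 + 7 + 8) / 6 = 39/6 = 6.5

Step 2 — sample variances and covariances s[i,j] = (1/(n-1)) · Σ_k (x_{k,i} - mean_i) · (x_{k,j} - mean_j), with n-1 = 5:
  s[X_1,X_1] = ((1.3333)·(1.3333) + (-3.6667)·(-3.6667) + (0.3333)·(0.3333) + (1.3333)·(1.3333) + (0.3333)·(0.3333) + (0.3333)·(0.3333)) / 5 = 17.3333/5 = 3.4667
  s[X_1,X_2] = ((1.3333)·(1.5) + (-3.6667)·(1.5) + (0.3333)·(-0.5) + (1.3333)·(-4.5) + (0.3333)·(0.5) + (0.3333)·(1.5)) / 5 = -9/5 = -1.8
  s[X_2,X_2] = ((1.5)·(1.5) + (1.5)·(1.5) + (-0.5)·(-0.5) + (-4.5)·(-4.5) + (0.5)·(0.5) + (1.5)·(1.5)) / 5 = 27.5/5 = 5.5
  Sample standard deviations s_i = √(s[i,i]):
  s(X_1) = √(3.4667) = 1.8619
  s(X_2) = √(5.5) = 2.3452

Step 3 — r_{ij} = s_{ij} / (s_i · s_j):
  r[X_1,X_1] = 1 (diagonal).
  r[X_1,X_2] = -1.8 / (1.8619 · 2.3452) = -1.8 / 4.3665 = -0.4122
  r[X_2,X_2] = 1 (diagonal).

R is symmetric with unit diagonal. Assembling:

R = [[1, -0.4122],
 [-0.4122, 1]]


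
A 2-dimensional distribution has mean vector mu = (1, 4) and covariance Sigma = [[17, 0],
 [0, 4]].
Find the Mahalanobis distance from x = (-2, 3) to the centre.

Step 1 — centre the observation: (x - mu) = (-3, -1).

Step 2 — invert Sigma. det(Sigma) = 17·4 - (0)² = 68.
  Sigma^{-1} = (1/det) · [[d, -b], [-b, a]] = [[0.0588, 0],
 [0, 0.25]].

Step 3 — form the quadratic (x - mu)^T · Sigma^{-1} · (x - mu):
  Sigma^{-1} · (x - mu) = (-0.1765, -0.25).
  (x - mu)^T · [Sigma^{-1} · (x - mu)] = (-3)·(-0.1765) + (-1)·(-0.25) = 0.7794.

Step 4 — take square root: d = √(0.7794) ≈ 0.8828.

d(x, mu) = √(0.7794) ≈ 0.8828


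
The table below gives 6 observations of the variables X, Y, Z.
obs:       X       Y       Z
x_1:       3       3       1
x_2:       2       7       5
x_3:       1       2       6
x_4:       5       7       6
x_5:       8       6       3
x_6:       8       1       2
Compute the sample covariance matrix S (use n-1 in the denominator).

Step 1 — column means:
  mean(X) = (3 + 2 + 1 + 5 + 8 + 8) / 6 = 27/6 = 4.5
  mean(Y) = (3 + 7 + 2 + 7 + 6 + 1) / 6 = 26/6 = 4.3333
  mean(Z) = (1 + 5 + 6 + 6 + 3 + 2) / 6 = 23/6 = 3.8333

Step 2 — sample covariance S[i,j] = (1/(n-1)) · Σ_k (x_{k,i} - mean_i) · (x_{k,j} - mean_j), with n-1 = 5.
  S[X,X] = ((-1.5)·(-1.5) + (-2.5)·(-2.5) + (-3.5)·(-3.5) + (0.5)·(0.5) + (3.5)·(3.5) + (3.5)·(3.5)) / 5 = 45.5/5 = 9.1
  S[X,Y] = ((-1.5)·(-1.3333) + (-2.5)·(2.6667) + (-3.5)·(-2.3333) + (0.5)·(2.6667) + (3.5)·(1.6667) + (3.5)·(-3.3333)) / 5 = -1/5 = -0.2
  S[X,Z] = ((-1.5)·(-2.8333) + (-2.5)·(1.1667) + (-3.5)·(2.1667) + (0.5)·(2.1667) + (3.5)·(-0.8333) + (3.5)·(-1.8333)) / 5 = -14.5/5 = -2.9
  S[Y,Y] = ((-1.3333)·(-1.3333) + (2.6667)·(2.6667) + (-2.3333)·(-2.3333) + (2.6667)·(2.6667) + (1.6667)·(1.6667) + (-3.3333)·(-3.3333)) / 5 = 35.3333/5 = 7.0667
  S[Y,Z] = ((-1.3333)·(-2.8333) + (2.6667)·(1.1667) + (-2.3333)·(2.1667) + (2.6667)·(2.1667) + (1.6667)·(-0.8333) + (-3.3333)·(-1.8333)) / 5 = 12.3333/5 = 2.4667
  S[Z,Z] = ((-2.8333)·(-2.8333) + (1.1667)·(1.1667) + (2.1667)·(2.1667) + (2.1667)·(2.1667) + (-0.8333)·(-0.8333) + (-1.8333)·(-1.8333)) / 5 = 22.8333/5 = 4.5667

S is symmetric (S[j,i] = S[i,j]). Assembling:

S = [[9.1, -0.2, -2.9],
 [-0.2, 7.0667, 2.4667],
 [-2.9, 2.4667, 4.5667]]


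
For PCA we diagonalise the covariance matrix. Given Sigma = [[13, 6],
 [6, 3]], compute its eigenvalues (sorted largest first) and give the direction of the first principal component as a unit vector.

Step 1 — characteristic polynomial of 2×2 Sigma:
  det(Sigma - λI) = λ² - trace · λ + det = 0.
  trace = 13 + 3 = 16, det = 13·3 - (6)² = 3.
Step 2 — discriminant:
  Δ = trace² - 4·det = 256 - 12 = 244.
Step 3 — eigenvalues:
  λ = (trace ± √Δ)/2 = (16 ± 15.6205)/2,
  λ_1 = 15.8102,  λ_2 = 0.1898.

Step 4 — unit eigenvector for λ_1: solve (Sigma - λ_1 I)v = 0. First row:
  (13 - 15.8102)·v_x + (6)·v_y = 0, i.e. (-2.8102)·v_x + (6)·v_y = 0,
  so v ∝ (b, λ_1 - a) = (6, 2.8102) = u.
  ||u|| = √((6)² + (2.8102)²) = √(43.8975) ≈ 6.6255,
  v_1 = u/||u|| ≈ (0.9056, 0.4242) (||v_1|| = 1).

λ_1 = 15.8102,  λ_2 = 0.1898;  v_1 ≈ (0.9056, 0.4242)


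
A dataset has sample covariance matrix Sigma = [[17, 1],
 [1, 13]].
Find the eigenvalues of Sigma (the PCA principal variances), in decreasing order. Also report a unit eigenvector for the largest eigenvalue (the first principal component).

Step 1 — characteristic polynomial of 2×2 Sigma:
  det(Sigma - λI) = λ² - trace · λ + det = 0.
  trace = 17 + 13 = 30, det = 17·13 - (1)² = 220.
Step 2 — discriminant:
  Δ = trace² - 4·det = 900 - 880 = 20.
Step 3 — eigenvalues:
  λ = (trace ± √Δ)/2 = (30 ± 4.4721)/2,
  λ_1 = 17.2361,  λ_2 = 12.7639.

Step 4 — unit eigenvector for λ_1: solve (Sigma - λ_1 I)v = 0. First row:
  (17 - 17.2361)·v_x + (1)·v_y = 0, i.e. (-0.2361)·v_x + (1)·v_y = 0,
  so v ∝ (b, λ_1 - a) = (1, 0.2361) = u.
  ||u|| = √((1)² + (0.2361)²) = √(1.0557) ≈ 1.0275,
  v_1 = u/||u|| ≈ (0.9732, 0.2298) (||v_1|| = 1).

λ_1 = 17.2361,  λ_2 = 12.7639;  v_1 ≈ (0.9732, 0.2298)


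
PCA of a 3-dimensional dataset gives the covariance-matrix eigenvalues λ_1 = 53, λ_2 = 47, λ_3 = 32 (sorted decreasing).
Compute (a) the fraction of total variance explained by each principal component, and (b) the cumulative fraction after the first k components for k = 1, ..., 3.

Step 1 — total variance = trace(Sigma) = Σ λ_i = 53 + 47 + 32 = 132.

Step 2 — fraction explained by component i = λ_i / Σ λ:
  PC1: 53/132 = 0.4015
  PC2: 47/132 = 0.3561
  PC3: 32/132 = 0.2424

Step 3 — cumulative fraction after k components = (λ_1 + ... + λ_k) / Σ λ:
  k = 1: 53/132 = 0.4015
  k = 2: (53 + 47)/132 = 100/132 = 0.7576
  k = 3: (53 + 47 + 32)/132 = 132/132 = 1

Summary (fraction, with percent):

explained: PC1 0.4015 (40.15%), PC2 0.3561 (35.61%), PC3 0.2424 (24.24%);  cumulative: 0.4015, 0.7576, 1


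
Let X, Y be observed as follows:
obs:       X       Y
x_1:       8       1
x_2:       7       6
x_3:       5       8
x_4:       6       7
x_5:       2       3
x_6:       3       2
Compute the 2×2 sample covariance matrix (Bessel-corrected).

Step 1 — column means:
  mean(X) = (8 + 7 + 5 + 6 + 2 + 3) / 6 = 31/6 = 5.1667
  mean(Y) = (1 + 6 + 8 + 7 + 3 + 2) / 6 = 27/6 = 4.5

Step 2 — sample covariance S[i,j] = (1/(n-1)) · Σ_k (x_{k,i} - mean_i) · (x_{k,j} - mean_j), with n-1 = 5.
  S[X,X] = ((2.8333)·(2.8333) + (1.8333)·(1.8333) + (-0.1667)·(-0.1667) + (0.8333)·(0.8333) + (-3.1667)·(-3.1667) + (-2.1667)·(-2.1667)) / 5 = 26.8333/5 = 5.3667
  S[X,Y] = ((2.8333)·(-3.5) + (1.8333)·(1.5) + (-0.1667)·(3.5) + (0.8333)·(2.5) + (-3.1667)·(-1.5) + (-2.1667)·(-2.5)) / 5 = 4.5/5 = 0.9
  S[Y,Y] = ((-3.5)·(-3.5) + (1.5)·(1.5) + (3.5)·(3.5) + (2.5)·(2.5) + (-1.5)·(-1.5) + (-2.5)·(-2.5)) / 5 = 41.5/5 = 8.3

S is symmetric (S[j,i] = S[i,j]). Assembling:

S = [[5.3667, 0.9],
 [0.9, 8.3]]


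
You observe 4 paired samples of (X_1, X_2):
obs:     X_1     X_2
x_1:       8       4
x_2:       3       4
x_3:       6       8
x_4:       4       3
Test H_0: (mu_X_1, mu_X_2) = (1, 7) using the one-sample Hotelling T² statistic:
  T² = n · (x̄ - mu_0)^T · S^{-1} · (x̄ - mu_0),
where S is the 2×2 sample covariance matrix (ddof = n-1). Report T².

Step 1 — sample mean vector:
  mean(X_1) = (8 + 3 + 6 + 4) / 4 = 21/4 = 5.25
  mean(X_2) = (4 + 4 + 8 + 3) / 4 = 19/4 = 4.75
  x̄ = (5.25, 4.75),  deviation x̄ - mu_0 = (5.25, 4.75) - (1, 7) = (4.25, -2.25).

Step 2 — sample covariance matrix, S[i,j] = (1/(n-1)) · Σ_k (x_{k,i} - mean_i) · (x_{k,j} - mean_j), divisor n-1 = 3:
  S[X_1,X_1] = ((2.75)·(2.75) + (-2.25)·(-2.25) + (0.75)·(0.75) + (-1.25)·(-1.25)) / 3 = 14.75/3 = 4.9167
  S[X_1,X_2] = ((2.75)·(-0.75) + (-2.25)·(-0.75) + (0.75)·(3.25) + (-1.25)·(-1.75)) / 3 = 4.25/3 = 1.4167
  S[X_2,X_2] = ((-0.75)·(-0.75) + (-0.75)·(-0.75) + (3.25)·(3.25) + (-1.75)·(-1.75)) / 3 = 14.75/3 = 4.9167
  S = [[4.9167, 1.4167],
 [1.4167, 4.9167]].

Step 3 — invert S. det(S) = 4.9167·4.9167 - (1.4167)² = 22.1667.
  S^{-1} = (1/det) · [[d, -b], [-b, a]] = [[0.2218, -0.0639],
 [-0.0639, 0.2218]].

Step 4 — quadratic form (x̄ - mu_0)^T · S^{-1} · (x̄ - mu_0):
  S^{-1} · (x̄ - mu_0) = (1.0865, -0.7707),
  (x̄ - mu_0)^T · [...] = (4.25)·(1.0865) + (-2.25)·(-0.7707) = 6.3515.

Step 5 — scale by n: T² = 4 · 6.3515 = 25.406.

T² ≈ 25.406
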